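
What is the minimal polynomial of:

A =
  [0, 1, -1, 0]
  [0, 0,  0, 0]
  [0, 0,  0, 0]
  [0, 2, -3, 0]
x^2

The characteristic polynomial is χ_A(x) = x^4, so the eigenvalues are known. The minimal polynomial is
  m_A(x) = Π_λ (x − λ)^{k_λ}
where k_λ is the size of the *largest* Jordan block for λ (equivalently, the smallest k with (A − λI)^k v = 0 for every generalised eigenvector v of λ).

  λ = 0: largest Jordan block has size 2, contributing (x − 0)^2

So m_A(x) = x^2 = x^2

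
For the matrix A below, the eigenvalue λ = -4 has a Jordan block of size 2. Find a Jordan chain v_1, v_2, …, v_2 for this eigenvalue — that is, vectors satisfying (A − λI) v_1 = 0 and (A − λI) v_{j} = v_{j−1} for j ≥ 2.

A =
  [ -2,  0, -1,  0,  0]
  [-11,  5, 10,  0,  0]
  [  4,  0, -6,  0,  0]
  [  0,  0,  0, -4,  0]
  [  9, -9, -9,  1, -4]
A Jordan chain for λ = -4 of length 2:
v_1 = (2, -2, 4, 0, 0)ᵀ
v_2 = (1, 1, 0, 0, 0)ᵀ

Let N = A − (-4)·I. We want v_2 with N^2 v_2 = 0 but N^1 v_2 ≠ 0; then v_{j-1} := N · v_j for j = 2, …, 2.

Pick v_2 = (1, 1, 0, 0, 0)ᵀ.
Then v_1 = N · v_2 = (2, -2, 4, 0, 0)ᵀ.

Sanity check: (A − (-4)·I) v_1 = (0, 0, 0, 0, 0)ᵀ = 0. ✓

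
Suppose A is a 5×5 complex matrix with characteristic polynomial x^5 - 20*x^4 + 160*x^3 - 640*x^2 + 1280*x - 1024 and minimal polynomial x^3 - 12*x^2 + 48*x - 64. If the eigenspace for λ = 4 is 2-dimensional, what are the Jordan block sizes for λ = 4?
Block sizes for λ = 4: [3, 2]

Step 1 — from the characteristic polynomial, algebraic multiplicity of λ = 4 is 5. From dim ker(A − (4)·I) = 2, there are exactly 2 Jordan blocks for λ = 4.
Step 2 — from the minimal polynomial, the factor (x − 4)^3 tells us the largest block for λ = 4 has size 3.
Step 3 — with total size 5, 2 blocks, and largest block 3, the block sizes (in nonincreasing order) are [3, 2].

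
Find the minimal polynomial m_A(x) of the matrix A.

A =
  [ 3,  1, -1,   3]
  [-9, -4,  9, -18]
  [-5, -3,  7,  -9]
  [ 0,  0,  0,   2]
x^3 - 6*x^2 + 12*x - 8

The characteristic polynomial is χ_A(x) = (x - 2)^4, so the eigenvalues are known. The minimal polynomial is
  m_A(x) = Π_λ (x − λ)^{k_λ}
where k_λ is the size of the *largest* Jordan block for λ (equivalently, the smallest k with (A − λI)^k v = 0 for every generalised eigenvector v of λ).

  λ = 2: largest Jordan block has size 3, contributing (x − 2)^3

So m_A(x) = (x - 2)^3 = x^3 - 6*x^2 + 12*x - 8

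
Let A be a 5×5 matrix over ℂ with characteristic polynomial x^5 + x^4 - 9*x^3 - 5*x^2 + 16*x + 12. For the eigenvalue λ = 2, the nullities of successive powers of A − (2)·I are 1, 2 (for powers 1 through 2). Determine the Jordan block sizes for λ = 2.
Block sizes for λ = 2: [2]

From the dimensions of kernels of powers, the number of Jordan blocks of size at least j is d_j − d_{j−1} where d_j = dim ker(N^j) (with d_0 = 0). Computing the differences gives [1, 1].
The number of blocks of size exactly k is (#blocks of size ≥ k) − (#blocks of size ≥ k + 1), so the partition is: 1 block(s) of size 2.
In nonincreasing order the block sizes are [2].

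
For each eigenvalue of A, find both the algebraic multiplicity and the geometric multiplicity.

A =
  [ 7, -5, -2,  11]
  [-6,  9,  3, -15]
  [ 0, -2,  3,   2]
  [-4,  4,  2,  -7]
λ = 3: alg = 4, geom = 2

Step 1 — factor the characteristic polynomial to read off the algebraic multiplicities:
  χ_A(x) = (x - 3)^4

Step 2 — compute geometric multiplicities via the rank-nullity identity g(λ) = n − rank(A − λI):
  rank(A − (3)·I) = 2, so dim ker(A − (3)·I) = n − 2 = 2

Summary:
  λ = 3: algebraic multiplicity = 4, geometric multiplicity = 2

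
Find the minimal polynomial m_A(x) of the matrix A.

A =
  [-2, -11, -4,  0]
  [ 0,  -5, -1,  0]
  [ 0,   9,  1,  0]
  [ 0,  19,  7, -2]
x^3 + 6*x^2 + 12*x + 8

The characteristic polynomial is χ_A(x) = (x + 2)^4, so the eigenvalues are known. The minimal polynomial is
  m_A(x) = Π_λ (x − λ)^{k_λ}
where k_λ is the size of the *largest* Jordan block for λ (equivalently, the smallest k with (A − λI)^k v = 0 for every generalised eigenvector v of λ).

  λ = -2: largest Jordan block has size 3, contributing (x + 2)^3

So m_A(x) = (x + 2)^3 = x^3 + 6*x^2 + 12*x + 8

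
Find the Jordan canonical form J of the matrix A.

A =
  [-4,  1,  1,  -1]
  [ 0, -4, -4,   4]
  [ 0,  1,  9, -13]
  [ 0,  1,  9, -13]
J_2(-4) ⊕ J_1(-4) ⊕ J_1(0)

The characteristic polynomial is
  det(x·I − A) = x^4 + 12*x^3 + 48*x^2 + 64*x = x*(x + 4)^3

Eigenvalues and multiplicities (the geometric multiplicity of λ is n − rank(A − λI), which equals the number of Jordan blocks for λ):
  λ = -4: algebraic multiplicity = 3, geometric multiplicity = 2
  λ = 0: algebraic multiplicity = 1, geometric multiplicity = 1

Determining the block sizes for each eigenvalue:
  λ = -4: 2 blocks summing to 3 forces exactly one block of size 2 and the rest size 1 → block sizes [2, 1]
  λ = 0: one block (gm = 1), so the single block has size am = 1 → block sizes [1]

Assembling the blocks gives a Jordan form
J =
  [-4,  1,  0, 0]
  [ 0, -4,  0, 0]
  [ 0,  0, -4, 0]
  [ 0,  0,  0, 0]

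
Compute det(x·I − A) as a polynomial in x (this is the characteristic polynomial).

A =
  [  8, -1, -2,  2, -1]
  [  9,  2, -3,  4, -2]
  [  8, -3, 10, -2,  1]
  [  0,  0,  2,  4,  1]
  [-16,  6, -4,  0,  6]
x^5 - 30*x^4 + 360*x^3 - 2160*x^2 + 6480*x - 7776

Expanding det(x·I − A) (e.g. by cofactor expansion or by noting that A is similar to its Jordan form J, which has the same characteristic polynomial as A) gives
  χ_A(x) = x^5 - 30*x^4 + 360*x^3 - 2160*x^2 + 6480*x - 7776
which factors as (x - 6)^5. The eigenvalues (with algebraic multiplicities) are λ = 6 with multiplicity 5.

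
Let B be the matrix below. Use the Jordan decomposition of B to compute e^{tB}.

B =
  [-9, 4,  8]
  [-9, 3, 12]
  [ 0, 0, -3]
e^{tB} =
  [-6*t*exp(-3*t) + exp(-3*t), 4*t*exp(-3*t), 8*t*exp(-3*t)]
  [-9*t*exp(-3*t), 6*t*exp(-3*t) + exp(-3*t), 12*t*exp(-3*t)]
  [0, 0, exp(-3*t)]

Strategy: write B = P · J · P⁻¹ where J is a Jordan canonical form, so e^{tB} = P · e^{tJ} · P⁻¹, and e^{tJ} can be computed block-by-block.

B has Jordan form
J =
  [-3,  1,  0]
  [ 0, -3,  0]
  [ 0,  0, -3]
(up to reordering of blocks).

Per-block formulas:
  For a 2×2 Jordan block J_2(-3): exp(t · J_2(-3)) = e^(-3t)·(I + t·N), where N is the 2×2 nilpotent shift.
  For a 1×1 block at λ = -3: exp(t · [-3]) = [e^(-3t)].

After assembling e^{tJ} and conjugating by P, we get:

e^{tB} =
  [-6*t*exp(-3*t) + exp(-3*t), 4*t*exp(-3*t), 8*t*exp(-3*t)]
  [-9*t*exp(-3*t), 6*t*exp(-3*t) + exp(-3*t), 12*t*exp(-3*t)]
  [0, 0, exp(-3*t)]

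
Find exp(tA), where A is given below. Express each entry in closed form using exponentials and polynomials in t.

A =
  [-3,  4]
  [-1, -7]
e^{tA} =
  [2*t*exp(-5*t) + exp(-5*t), 4*t*exp(-5*t)]
  [-t*exp(-5*t), -2*t*exp(-5*t) + exp(-5*t)]

Strategy: write A = P · J · P⁻¹ where J is a Jordan canonical form, so e^{tA} = P · e^{tJ} · P⁻¹, and e^{tJ} can be computed block-by-block.

A has Jordan form
J =
  [-5,  1]
  [ 0, -5]
(up to reordering of blocks).

Per-block formulas:
  For a 2×2 Jordan block J_2(-5): exp(t · J_2(-5)) = e^(-5t)·(I + t·N), where N is the 2×2 nilpotent shift.

After assembling e^{tJ} and conjugating by P, we get:

e^{tA} =
  [2*t*exp(-5*t) + exp(-5*t), 4*t*exp(-5*t)]
  [-t*exp(-5*t), -2*t*exp(-5*t) + exp(-5*t)]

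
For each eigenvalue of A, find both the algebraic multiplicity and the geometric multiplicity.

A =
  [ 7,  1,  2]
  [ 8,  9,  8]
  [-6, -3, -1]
λ = 5: alg = 3, geom = 2

Step 1 — factor the characteristic polynomial to read off the algebraic multiplicities:
  χ_A(x) = (x - 5)^3

Step 2 — compute geometric multiplicities via the rank-nullity identity g(λ) = n − rank(A − λI):
  rank(A − (5)·I) = 1, so dim ker(A − (5)·I) = n − 1 = 2

Summary:
  λ = 5: algebraic multiplicity = 3, geometric multiplicity = 2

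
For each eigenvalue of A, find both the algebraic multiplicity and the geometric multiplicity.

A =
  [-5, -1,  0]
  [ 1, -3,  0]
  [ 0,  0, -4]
λ = -4: alg = 3, geom = 2

Step 1 — factor the characteristic polynomial to read off the algebraic multiplicities:
  χ_A(x) = (x + 4)^3

Step 2 — compute geometric multiplicities via the rank-nullity identity g(λ) = n − rank(A − λI):
  rank(A − (-4)·I) = 1, so dim ker(A − (-4)·I) = n − 1 = 2

Summary:
  λ = -4: algebraic multiplicity = 3, geometric multiplicity = 2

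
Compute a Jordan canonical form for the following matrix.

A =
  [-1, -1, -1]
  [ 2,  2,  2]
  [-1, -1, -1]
J_2(0) ⊕ J_1(0)

The characteristic polynomial is
  det(x·I − A) = x^3

Eigenvalues and multiplicities (the geometric multiplicity of λ is n − rank(A − λI), which equals the number of Jordan blocks for λ):
  λ = 0: algebraic multiplicity = 3, geometric multiplicity = 2

Determining the block sizes for each eigenvalue:
  λ = 0: 2 blocks summing to 3 forces exactly one block of size 2 and the rest size 1 → block sizes [2, 1]

Assembling the blocks gives a Jordan form
J =
  [0, 1, 0]
  [0, 0, 0]
  [0, 0, 0]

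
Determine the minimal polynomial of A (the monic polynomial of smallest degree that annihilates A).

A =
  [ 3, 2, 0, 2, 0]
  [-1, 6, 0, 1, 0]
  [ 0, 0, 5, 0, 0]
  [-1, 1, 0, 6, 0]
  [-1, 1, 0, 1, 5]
x^2 - 10*x + 25

The characteristic polynomial is χ_A(x) = (x - 5)^5, so the eigenvalues are known. The minimal polynomial is
  m_A(x) = Π_λ (x − λ)^{k_λ}
where k_λ is the size of the *largest* Jordan block for λ (equivalently, the smallest k with (A − λI)^k v = 0 for every generalised eigenvector v of λ).

  λ = 5: largest Jordan block has size 2, contributing (x − 5)^2

So m_A(x) = (x - 5)^2 = x^2 - 10*x + 25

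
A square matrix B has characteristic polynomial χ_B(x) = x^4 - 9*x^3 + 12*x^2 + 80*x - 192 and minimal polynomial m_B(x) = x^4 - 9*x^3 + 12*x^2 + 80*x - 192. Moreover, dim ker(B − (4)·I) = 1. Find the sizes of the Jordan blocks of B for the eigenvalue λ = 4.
Block sizes for λ = 4: [3]

Step 1 — from the characteristic polynomial, algebraic multiplicity of λ = 4 is 3. From dim ker(B − (4)·I) = 1, there are exactly 1 Jordan blocks for λ = 4.
Step 2 — from the minimal polynomial, the factor (x − 4)^3 tells us the largest block for λ = 4 has size 3.
Step 3 — with total size 3, 1 blocks, and largest block 3, the block sizes (in nonincreasing order) are [3].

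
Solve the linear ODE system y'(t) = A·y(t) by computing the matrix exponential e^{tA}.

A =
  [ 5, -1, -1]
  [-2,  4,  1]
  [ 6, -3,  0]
e^{tA} =
  [2*t*exp(3*t) + exp(3*t), -t*exp(3*t), -t*exp(3*t)]
  [-2*t*exp(3*t), t*exp(3*t) + exp(3*t), t*exp(3*t)]
  [6*t*exp(3*t), -3*t*exp(3*t), -3*t*exp(3*t) + exp(3*t)]

Strategy: write A = P · J · P⁻¹ where J is a Jordan canonical form, so e^{tA} = P · e^{tJ} · P⁻¹, and e^{tJ} can be computed block-by-block.

A has Jordan form
J =
  [3, 1, 0]
  [0, 3, 0]
  [0, 0, 3]
(up to reordering of blocks).

Per-block formulas:
  For a 2×2 Jordan block J_2(3): exp(t · J_2(3)) = e^(3t)·(I + t·N), where N is the 2×2 nilpotent shift.
  For a 1×1 block at λ = 3: exp(t · [3]) = [e^(3t)].

After assembling e^{tJ} and conjugating by P, we get:

e^{tA} =
  [2*t*exp(3*t) + exp(3*t), -t*exp(3*t), -t*exp(3*t)]
  [-2*t*exp(3*t), t*exp(3*t) + exp(3*t), t*exp(3*t)]
  [6*t*exp(3*t), -3*t*exp(3*t), -3*t*exp(3*t) + exp(3*t)]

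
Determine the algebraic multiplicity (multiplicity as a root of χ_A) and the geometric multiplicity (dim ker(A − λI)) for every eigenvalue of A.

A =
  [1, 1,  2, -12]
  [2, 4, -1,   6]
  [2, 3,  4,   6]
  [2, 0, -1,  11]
λ = 5: alg = 4, geom = 2

Step 1 — factor the characteristic polynomial to read off the algebraic multiplicities:
  χ_A(x) = (x - 5)^4

Step 2 — compute geometric multiplicities via the rank-nullity identity g(λ) = n − rank(A − λI):
  rank(A − (5)·I) = 2, so dim ker(A − (5)·I) = n − 2 = 2

Summary:
  λ = 5: algebraic multiplicity = 4, geometric multiplicity = 2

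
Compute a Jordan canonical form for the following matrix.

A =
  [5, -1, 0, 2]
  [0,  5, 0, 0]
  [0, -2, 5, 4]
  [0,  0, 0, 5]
J_2(5) ⊕ J_1(5) ⊕ J_1(5)

The characteristic polynomial is
  det(x·I − A) = x^4 - 20*x^3 + 150*x^2 - 500*x + 625 = (x - 5)^4

Eigenvalues and multiplicities (the geometric multiplicity of λ is n − rank(A − λI), which equals the number of Jordan blocks for λ):
  λ = 5: algebraic multiplicity = 4, geometric multiplicity = 3

Determining the block sizes for each eigenvalue:
  λ = 5: 3 blocks summing to 4 forces exactly one block of size 2 and the rest size 1 → block sizes [2, 1, 1]

Assembling the blocks gives a Jordan form
J =
  [5, 1, 0, 0]
  [0, 5, 0, 0]
  [0, 0, 5, 0]
  [0, 0, 0, 5]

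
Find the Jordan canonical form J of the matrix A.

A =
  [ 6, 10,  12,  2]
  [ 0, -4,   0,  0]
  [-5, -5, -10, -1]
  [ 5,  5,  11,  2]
J_1(-4) ⊕ J_1(-4) ⊕ J_2(1)

The characteristic polynomial is
  det(x·I − A) = x^4 + 6*x^3 + x^2 - 24*x + 16 = (x - 1)^2*(x + 4)^2

Eigenvalues and multiplicities (the geometric multiplicity of λ is n − rank(A − λI), which equals the number of Jordan blocks for λ):
  λ = -4: algebraic multiplicity = 2, geometric multiplicity = 2
  λ = 1: algebraic multiplicity = 2, geometric multiplicity = 1

Determining the block sizes for each eigenvalue:
  λ = -4: gm = am = 2, so every block has size 1 → block sizes [1, 1]
  λ = 1: one block (gm = 1), so the single block has size am = 2 → block sizes [2]

Assembling the blocks gives a Jordan form
J =
  [-4,  0, 0, 0]
  [ 0, -4, 0, 0]
  [ 0,  0, 1, 1]
  [ 0,  0, 0, 1]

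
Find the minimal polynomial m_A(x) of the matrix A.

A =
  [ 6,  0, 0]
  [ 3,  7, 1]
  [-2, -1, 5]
x^3 - 18*x^2 + 108*x - 216

The characteristic polynomial is χ_A(x) = (x - 6)^3, so the eigenvalues are known. The minimal polynomial is
  m_A(x) = Π_λ (x − λ)^{k_λ}
where k_λ is the size of the *largest* Jordan block for λ (equivalently, the smallest k with (A − λI)^k v = 0 for every generalised eigenvector v of λ).

  λ = 6: largest Jordan block has size 3, contributing (x − 6)^3

So m_A(x) = (x - 6)^3 = x^3 - 18*x^2 + 108*x - 216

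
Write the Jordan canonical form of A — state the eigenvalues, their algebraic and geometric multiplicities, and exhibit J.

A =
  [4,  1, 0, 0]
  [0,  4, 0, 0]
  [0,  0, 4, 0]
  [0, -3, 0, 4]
J_2(4) ⊕ J_1(4) ⊕ J_1(4)

The characteristic polynomial is
  det(x·I − A) = x^4 - 16*x^3 + 96*x^2 - 256*x + 256 = (x - 4)^4

Eigenvalues and multiplicities (the geometric multiplicity of λ is n − rank(A − λI), which equals the number of Jordan blocks for λ):
  λ = 4: algebraic multiplicity = 4, geometric multiplicity = 3

Determining the block sizes for each eigenvalue:
  λ = 4: 3 blocks summing to 4 forces exactly one block of size 2 and the rest size 1 → block sizes [2, 1, 1]

Assembling the blocks gives a Jordan form
J =
  [4, 1, 0, 0]
  [0, 4, 0, 0]
  [0, 0, 4, 0]
  [0, 0, 0, 4]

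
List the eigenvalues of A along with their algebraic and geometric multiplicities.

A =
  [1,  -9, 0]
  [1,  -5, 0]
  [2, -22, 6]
λ = -2: alg = 2, geom = 1; λ = 6: alg = 1, geom = 1

Step 1 — factor the characteristic polynomial to read off the algebraic multiplicities:
  χ_A(x) = (x - 6)*(x + 2)^2

Step 2 — compute geometric multiplicities via the rank-nullity identity g(λ) = n − rank(A − λI):
  rank(A − (-2)·I) = 2, so dim ker(A − (-2)·I) = n − 2 = 1
  rank(A − (6)·I) = 2, so dim ker(A − (6)·I) = n − 2 = 1

Summary:
  λ = -2: algebraic multiplicity = 2, geometric multiplicity = 1
  λ = 6: algebraic multiplicity = 1, geometric multiplicity = 1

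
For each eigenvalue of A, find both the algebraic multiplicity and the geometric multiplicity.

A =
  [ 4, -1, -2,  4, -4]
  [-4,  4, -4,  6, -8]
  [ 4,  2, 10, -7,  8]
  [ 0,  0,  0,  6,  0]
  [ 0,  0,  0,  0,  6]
λ = 6: alg = 5, geom = 3

Step 1 — factor the characteristic polynomial to read off the algebraic multiplicities:
  χ_A(x) = (x - 6)^5

Step 2 — compute geometric multiplicities via the rank-nullity identity g(λ) = n − rank(A − λI):
  rank(A − (6)·I) = 2, so dim ker(A − (6)·I) = n − 2 = 3

Summary:
  λ = 6: algebraic multiplicity = 5, geometric multiplicity = 3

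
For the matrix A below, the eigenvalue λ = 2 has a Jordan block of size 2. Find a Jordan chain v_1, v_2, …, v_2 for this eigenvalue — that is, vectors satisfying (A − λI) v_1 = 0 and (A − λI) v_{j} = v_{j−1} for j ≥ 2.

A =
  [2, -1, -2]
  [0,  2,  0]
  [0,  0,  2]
A Jordan chain for λ = 2 of length 2:
v_1 = (-1, 0, 0)ᵀ
v_2 = (0, 1, 0)ᵀ

Let N = A − (2)·I. We want v_2 with N^2 v_2 = 0 but N^1 v_2 ≠ 0; then v_{j-1} := N · v_j for j = 2, …, 2.

Pick v_2 = (0, 1, 0)ᵀ.
Then v_1 = N · v_2 = (-1, 0, 0)ᵀ.

Sanity check: (A − (2)·I) v_1 = (0, 0, 0)ᵀ = 0. ✓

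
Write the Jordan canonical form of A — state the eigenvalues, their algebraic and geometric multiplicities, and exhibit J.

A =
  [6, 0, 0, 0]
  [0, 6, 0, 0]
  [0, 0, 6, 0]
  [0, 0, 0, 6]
J_1(6) ⊕ J_1(6) ⊕ J_1(6) ⊕ J_1(6)

The characteristic polynomial is
  det(x·I − A) = x^4 - 24*x^3 + 216*x^2 - 864*x + 1296 = (x - 6)^4

Eigenvalues and multiplicities (the geometric multiplicity of λ is n − rank(A − λI), which equals the number of Jordan blocks for λ):
  λ = 6: algebraic multiplicity = 4, geometric multiplicity = 4

Determining the block sizes for each eigenvalue:
  λ = 6: gm = am = 4, so every block has size 1 → block sizes [1, 1, 1, 1]

Assembling the blocks gives a Jordan form
J =
  [6, 0, 0, 0]
  [0, 6, 0, 0]
  [0, 0, 6, 0]
  [0, 0, 0, 6]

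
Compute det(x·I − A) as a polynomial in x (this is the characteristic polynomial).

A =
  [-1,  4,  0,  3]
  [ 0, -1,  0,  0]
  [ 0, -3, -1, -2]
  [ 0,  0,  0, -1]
x^4 + 4*x^3 + 6*x^2 + 4*x + 1

Expanding det(x·I − A) (e.g. by cofactor expansion or by noting that A is similar to its Jordan form J, which has the same characteristic polynomial as A) gives
  χ_A(x) = x^4 + 4*x^3 + 6*x^2 + 4*x + 1
which factors as (x + 1)^4. The eigenvalues (with algebraic multiplicities) are λ = -1 with multiplicity 4.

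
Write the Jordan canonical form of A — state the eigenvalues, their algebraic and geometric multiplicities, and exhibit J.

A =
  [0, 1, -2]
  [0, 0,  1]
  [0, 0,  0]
J_3(0)

The characteristic polynomial is
  det(x·I − A) = x^3

Eigenvalues and multiplicities (the geometric multiplicity of λ is n − rank(A − λI), which equals the number of Jordan blocks for λ):
  λ = 0: algebraic multiplicity = 3, geometric multiplicity = 1

Determining the block sizes for each eigenvalue:
  λ = 0: one block (gm = 1), so the single block has size am = 3 → block sizes [3]

Assembling the blocks gives a Jordan form
J =
  [0, 1, 0]
  [0, 0, 1]
  [0, 0, 0]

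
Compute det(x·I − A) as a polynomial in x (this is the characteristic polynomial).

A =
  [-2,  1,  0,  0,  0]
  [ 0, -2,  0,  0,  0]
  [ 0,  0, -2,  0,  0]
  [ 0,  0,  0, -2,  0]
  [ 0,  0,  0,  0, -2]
x^5 + 10*x^4 + 40*x^3 + 80*x^2 + 80*x + 32

Expanding det(x·I − A) (e.g. by cofactor expansion or by noting that A is similar to its Jordan form J, which has the same characteristic polynomial as A) gives
  χ_A(x) = x^5 + 10*x^4 + 40*x^3 + 80*x^2 + 80*x + 32
which factors as (x + 2)^5. The eigenvalues (with algebraic multiplicities) are λ = -2 with multiplicity 5.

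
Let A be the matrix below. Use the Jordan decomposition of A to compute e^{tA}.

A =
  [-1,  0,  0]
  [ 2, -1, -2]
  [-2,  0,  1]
e^{tA} =
  [exp(-t), 0, 0]
  [exp(t) - exp(-t), exp(-t), -exp(t) + exp(-t)]
  [-exp(t) + exp(-t), 0, exp(t)]

Strategy: write A = P · J · P⁻¹ where J is a Jordan canonical form, so e^{tA} = P · e^{tJ} · P⁻¹, and e^{tJ} can be computed block-by-block.

A has Jordan form
J =
  [-1,  0, 0]
  [ 0, -1, 0]
  [ 0,  0, 1]
(up to reordering of blocks).

Per-block formulas:
  For a 1×1 block at λ = 1: exp(t · [1]) = [e^(1t)].
  For a 1×1 block at λ = -1: exp(t · [-1]) = [e^(-1t)].

After assembling e^{tJ} and conjugating by P, we get:

e^{tA} =
  [exp(-t), 0, 0]
  [exp(t) - exp(-t), exp(-t), -exp(t) + exp(-t)]
  [-exp(t) + exp(-t), 0, exp(t)]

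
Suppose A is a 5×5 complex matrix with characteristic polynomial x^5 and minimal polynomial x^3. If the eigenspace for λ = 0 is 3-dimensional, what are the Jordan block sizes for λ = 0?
Block sizes for λ = 0: [3, 1, 1]

Step 1 — from the characteristic polynomial, algebraic multiplicity of λ = 0 is 5. From dim ker(A − (0)·I) = 3, there are exactly 3 Jordan blocks for λ = 0.
Step 2 — from the minimal polynomial, the factor (x − 0)^3 tells us the largest block for λ = 0 has size 3.
Step 3 — with total size 5, 3 blocks, and largest block 3, the block sizes (in nonincreasing order) are [3, 1, 1].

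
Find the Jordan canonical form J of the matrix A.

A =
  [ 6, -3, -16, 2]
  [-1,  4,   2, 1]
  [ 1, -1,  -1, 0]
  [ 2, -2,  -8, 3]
J_3(3) ⊕ J_1(3)

The characteristic polynomial is
  det(x·I − A) = x^4 - 12*x^3 + 54*x^2 - 108*x + 81 = (x - 3)^4

Eigenvalues and multiplicities (the geometric multiplicity of λ is n − rank(A − λI), which equals the number of Jordan blocks for λ):
  λ = 3: algebraic multiplicity = 4, geometric multiplicity = 2

Determining the block sizes for each eigenvalue:
  λ = 3: with am = 4 and gm = 2, the partition is not yet determined (e.g. several partitions of 4 into 2 parts exist). Let N = A − (3)·I. Computing rank(N^1) = 2, rank(N^2) = 1, rank(N^3) = 0; the number of blocks of size ≥ j is rank(N^{j−1}) − rank(N^j), giving [2, 1, 1]. So we have 1 block(s) of size 3, 1 block(s) of size 1 → block sizes [3, 1]

Assembling the blocks gives a Jordan form
J =
  [3, 1, 0, 0]
  [0, 3, 1, 0]
  [0, 0, 3, 0]
  [0, 0, 0, 3]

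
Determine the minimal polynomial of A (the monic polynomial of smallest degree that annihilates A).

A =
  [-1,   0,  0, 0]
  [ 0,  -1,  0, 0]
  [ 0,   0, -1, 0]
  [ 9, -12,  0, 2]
x^2 - x - 2

The characteristic polynomial is χ_A(x) = (x - 2)*(x + 1)^3, so the eigenvalues are known. The minimal polynomial is
  m_A(x) = Π_λ (x − λ)^{k_λ}
where k_λ is the size of the *largest* Jordan block for λ (equivalently, the smallest k with (A − λI)^k v = 0 for every generalised eigenvector v of λ).

  λ = -1: largest Jordan block has size 1, contributing (x + 1)
  λ = 2: largest Jordan block has size 1, contributing (x − 2)

So m_A(x) = (x - 2)*(x + 1) = x^2 - x - 2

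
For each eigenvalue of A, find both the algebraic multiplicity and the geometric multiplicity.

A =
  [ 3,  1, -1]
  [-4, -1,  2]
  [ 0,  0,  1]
λ = 1: alg = 3, geom = 2

Step 1 — factor the characteristic polynomial to read off the algebraic multiplicities:
  χ_A(x) = (x - 1)^3

Step 2 — compute geometric multiplicities via the rank-nullity identity g(λ) = n − rank(A − λI):
  rank(A − (1)·I) = 1, so dim ker(A − (1)·I) = n − 1 = 2

Summary:
  λ = 1: algebraic multiplicity = 3, geometric multiplicity = 2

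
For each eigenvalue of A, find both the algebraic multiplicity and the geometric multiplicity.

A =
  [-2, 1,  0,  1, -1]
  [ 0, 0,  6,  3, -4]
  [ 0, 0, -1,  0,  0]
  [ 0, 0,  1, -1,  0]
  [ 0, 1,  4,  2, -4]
λ = -2: alg = 3, geom = 1; λ = -1: alg = 2, geom = 1

Step 1 — factor the characteristic polynomial to read off the algebraic multiplicities:
  χ_A(x) = (x + 1)^2*(x + 2)^3

Step 2 — compute geometric multiplicities via the rank-nullity identity g(λ) = n − rank(A − λI):
  rank(A − (-2)·I) = 4, so dim ker(A − (-2)·I) = n − 4 = 1
  rank(A − (-1)·I) = 4, so dim ker(A − (-1)·I) = n − 4 = 1

Summary:
  λ = -2: algebraic multiplicity = 3, geometric multiplicity = 1
  λ = -1: algebraic multiplicity = 2, geometric multiplicity = 1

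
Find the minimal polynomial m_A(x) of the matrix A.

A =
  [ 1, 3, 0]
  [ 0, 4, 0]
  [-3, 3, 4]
x^2 - 5*x + 4

The characteristic polynomial is χ_A(x) = (x - 4)^2*(x - 1), so the eigenvalues are known. The minimal polynomial is
  m_A(x) = Π_λ (x − λ)^{k_λ}
where k_λ is the size of the *largest* Jordan block for λ (equivalently, the smallest k with (A − λI)^k v = 0 for every generalised eigenvector v of λ).

  λ = 1: largest Jordan block has size 1, contributing (x − 1)
  λ = 4: largest Jordan block has size 1, contributing (x − 4)

So m_A(x) = (x - 4)*(x - 1) = x^2 - 5*x + 4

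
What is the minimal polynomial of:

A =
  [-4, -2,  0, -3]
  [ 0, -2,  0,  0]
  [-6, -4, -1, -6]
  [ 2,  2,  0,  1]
x^2 + 3*x + 2

The characteristic polynomial is χ_A(x) = (x + 1)^2*(x + 2)^2, so the eigenvalues are known. The minimal polynomial is
  m_A(x) = Π_λ (x − λ)^{k_λ}
where k_λ is the size of the *largest* Jordan block for λ (equivalently, the smallest k with (A − λI)^k v = 0 for every generalised eigenvector v of λ).

  λ = -2: largest Jordan block has size 1, contributing (x + 2)
  λ = -1: largest Jordan block has size 1, contributing (x + 1)

So m_A(x) = (x + 1)*(x + 2) = x^2 + 3*x + 2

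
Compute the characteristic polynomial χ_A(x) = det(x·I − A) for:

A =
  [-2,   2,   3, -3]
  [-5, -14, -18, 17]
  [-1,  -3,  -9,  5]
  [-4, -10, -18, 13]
x^4 + 12*x^3 + 54*x^2 + 108*x + 81

Expanding det(x·I − A) (e.g. by cofactor expansion or by noting that A is similar to its Jordan form J, which has the same characteristic polynomial as A) gives
  χ_A(x) = x^4 + 12*x^3 + 54*x^2 + 108*x + 81
which factors as (x + 3)^4. The eigenvalues (with algebraic multiplicities) are λ = -3 with multiplicity 4.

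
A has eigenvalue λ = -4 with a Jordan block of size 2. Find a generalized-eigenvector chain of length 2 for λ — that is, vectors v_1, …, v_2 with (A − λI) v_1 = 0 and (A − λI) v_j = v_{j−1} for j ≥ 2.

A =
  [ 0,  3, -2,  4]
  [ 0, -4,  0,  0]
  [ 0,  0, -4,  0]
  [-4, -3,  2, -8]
A Jordan chain for λ = -4 of length 2:
v_1 = (4, 0, 0, -4)ᵀ
v_2 = (1, 0, 0, 0)ᵀ

Let N = A − (-4)·I. We want v_2 with N^2 v_2 = 0 but N^1 v_2 ≠ 0; then v_{j-1} := N · v_j for j = 2, …, 2.

Pick v_2 = (1, 0, 0, 0)ᵀ.
Then v_1 = N · v_2 = (4, 0, 0, -4)ᵀ.

Sanity check: (A − (-4)·I) v_1 = (0, 0, 0, 0)ᵀ = 0. ✓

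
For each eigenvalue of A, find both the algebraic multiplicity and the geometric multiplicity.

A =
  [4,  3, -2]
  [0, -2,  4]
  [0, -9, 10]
λ = 4: alg = 3, geom = 2

Step 1 — factor the characteristic polynomial to read off the algebraic multiplicities:
  χ_A(x) = (x - 4)^3

Step 2 — compute geometric multiplicities via the rank-nullity identity g(λ) = n − rank(A − λI):
  rank(A − (4)·I) = 1, so dim ker(A − (4)·I) = n − 1 = 2

Summary:
  λ = 4: algebraic multiplicity = 3, geometric multiplicity = 2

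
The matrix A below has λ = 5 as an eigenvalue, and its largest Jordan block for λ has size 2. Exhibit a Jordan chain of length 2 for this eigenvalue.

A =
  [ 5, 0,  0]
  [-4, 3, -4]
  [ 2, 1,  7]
A Jordan chain for λ = 5 of length 2:
v_1 = (0, -4, 2)ᵀ
v_2 = (1, 0, 0)ᵀ

Let N = A − (5)·I. We want v_2 with N^2 v_2 = 0 but N^1 v_2 ≠ 0; then v_{j-1} := N · v_j for j = 2, …, 2.

Pick v_2 = (1, 0, 0)ᵀ.
Then v_1 = N · v_2 = (0, -4, 2)ᵀ.

Sanity check: (A − (5)·I) v_1 = (0, 0, 0)ᵀ = 0. ✓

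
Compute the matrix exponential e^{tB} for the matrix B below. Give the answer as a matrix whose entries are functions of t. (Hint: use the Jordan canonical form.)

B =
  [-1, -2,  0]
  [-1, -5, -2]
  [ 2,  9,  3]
e^{tB} =
  [t^2*exp(-t) + exp(-t), 4*t^2*exp(-t) - 2*t*exp(-t), 2*t^2*exp(-t)]
  [-t*exp(-t), -4*t*exp(-t) + exp(-t), -2*t*exp(-t)]
  [-t^2*exp(-t)/2 + 2*t*exp(-t), -2*t^2*exp(-t) + 9*t*exp(-t), -t^2*exp(-t) + 4*t*exp(-t) + exp(-t)]

Strategy: write B = P · J · P⁻¹ where J is a Jordan canonical form, so e^{tB} = P · e^{tJ} · P⁻¹, and e^{tJ} can be computed block-by-block.

B has Jordan form
J =
  [-1,  1,  0]
  [ 0, -1,  1]
  [ 0,  0, -1]
(up to reordering of blocks).

Per-block formulas:
  For a 3×3 Jordan block J_3(-1): exp(t · J_3(-1)) = e^(-1t)·(I + t·N + (t^2/2)·N^2), where N is the 3×3 nilpotent shift.

After assembling e^{tJ} and conjugating by P, we get:

e^{tB} =
  [t^2*exp(-t) + exp(-t), 4*t^2*exp(-t) - 2*t*exp(-t), 2*t^2*exp(-t)]
  [-t*exp(-t), -4*t*exp(-t) + exp(-t), -2*t*exp(-t)]
  [-t^2*exp(-t)/2 + 2*t*exp(-t), -2*t^2*exp(-t) + 9*t*exp(-t), -t^2*exp(-t) + 4*t*exp(-t) + exp(-t)]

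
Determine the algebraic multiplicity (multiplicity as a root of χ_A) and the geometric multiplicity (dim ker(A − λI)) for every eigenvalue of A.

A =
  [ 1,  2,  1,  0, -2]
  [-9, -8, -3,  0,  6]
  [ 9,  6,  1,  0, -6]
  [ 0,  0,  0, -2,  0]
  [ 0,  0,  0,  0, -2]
λ = -2: alg = 5, geom = 4

Step 1 — factor the characteristic polynomial to read off the algebraic multiplicities:
  χ_A(x) = (x + 2)^5

Step 2 — compute geometric multiplicities via the rank-nullity identity g(λ) = n − rank(A − λI):
  rank(A − (-2)·I) = 1, so dim ker(A − (-2)·I) = n − 1 = 4

Summary:
  λ = -2: algebraic multiplicity = 5, geometric multiplicity = 4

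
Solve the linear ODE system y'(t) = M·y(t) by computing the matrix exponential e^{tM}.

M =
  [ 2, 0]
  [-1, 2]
e^{tM} =
  [exp(2*t), 0]
  [-t*exp(2*t), exp(2*t)]

Strategy: write M = P · J · P⁻¹ where J is a Jordan canonical form, so e^{tM} = P · e^{tJ} · P⁻¹, and e^{tJ} can be computed block-by-block.

M has Jordan form
J =
  [2, 1]
  [0, 2]
(up to reordering of blocks).

Per-block formulas:
  For a 2×2 Jordan block J_2(2): exp(t · J_2(2)) = e^(2t)·(I + t·N), where N is the 2×2 nilpotent shift.

After assembling e^{tJ} and conjugating by P, we get:

e^{tM} =
  [exp(2*t), 0]
  [-t*exp(2*t), exp(2*t)]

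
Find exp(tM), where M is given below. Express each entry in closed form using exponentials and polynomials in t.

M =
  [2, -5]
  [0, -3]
e^{tM} =
  [exp(2*t), -exp(2*t) + exp(-3*t)]
  [0, exp(-3*t)]

Strategy: write M = P · J · P⁻¹ where J is a Jordan canonical form, so e^{tM} = P · e^{tJ} · P⁻¹, and e^{tJ} can be computed block-by-block.

M has Jordan form
J =
  [-3, 0]
  [ 0, 2]
(up to reordering of blocks).

Per-block formulas:
  For a 1×1 block at λ = -3: exp(t · [-3]) = [e^(-3t)].
  For a 1×1 block at λ = 2: exp(t · [2]) = [e^(2t)].

After assembling e^{tJ} and conjugating by P, we get:

e^{tM} =
  [exp(2*t), -exp(2*t) + exp(-3*t)]
  [0, exp(-3*t)]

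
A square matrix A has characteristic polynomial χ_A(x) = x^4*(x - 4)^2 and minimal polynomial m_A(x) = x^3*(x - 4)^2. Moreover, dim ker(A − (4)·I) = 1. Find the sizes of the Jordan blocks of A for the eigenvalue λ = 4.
Block sizes for λ = 4: [2]

Step 1 — from the characteristic polynomial, algebraic multiplicity of λ = 4 is 2. From dim ker(A − (4)·I) = 1, there are exactly 1 Jordan blocks for λ = 4.
Step 2 — from the minimal polynomial, the factor (x − 4)^2 tells us the largest block for λ = 4 has size 2.
Step 3 — with total size 2, 1 blocks, and largest block 2, the block sizes (in nonincreasing order) are [2].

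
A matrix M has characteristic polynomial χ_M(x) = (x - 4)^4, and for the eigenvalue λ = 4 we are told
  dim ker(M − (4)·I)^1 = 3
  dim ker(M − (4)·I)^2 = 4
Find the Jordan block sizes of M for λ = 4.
Block sizes for λ = 4: [2, 1, 1]

From the dimensions of kernels of powers, the number of Jordan blocks of size at least j is d_j − d_{j−1} where d_j = dim ker(N^j) (with d_0 = 0). Computing the differences gives [3, 1].
The number of blocks of size exactly k is (#blocks of size ≥ k) − (#blocks of size ≥ k + 1), so the partition is: 2 block(s) of size 1, 1 block(s) of size 2.
In nonincreasing order the block sizes are [2, 1, 1].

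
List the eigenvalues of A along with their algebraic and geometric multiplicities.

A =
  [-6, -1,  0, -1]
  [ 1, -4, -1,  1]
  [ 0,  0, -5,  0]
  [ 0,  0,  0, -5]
λ = -5: alg = 4, geom = 2

Step 1 — factor the characteristic polynomial to read off the algebraic multiplicities:
  χ_A(x) = (x + 5)^4

Step 2 — compute geometric multiplicities via the rank-nullity identity g(λ) = n − rank(A − λI):
  rank(A − (-5)·I) = 2, so dim ker(A − (-5)·I) = n − 2 = 2

Summary:
  λ = -5: algebraic multiplicity = 4, geometric multiplicity = 2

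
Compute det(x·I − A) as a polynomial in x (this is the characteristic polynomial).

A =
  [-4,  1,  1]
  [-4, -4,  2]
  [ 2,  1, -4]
x^3 + 12*x^2 + 48*x + 64

Expanding det(x·I − A) (e.g. by cofactor expansion or by noting that A is similar to its Jordan form J, which has the same characteristic polynomial as A) gives
  χ_A(x) = x^3 + 12*x^2 + 48*x + 64
which factors as (x + 4)^3. The eigenvalues (with algebraic multiplicities) are λ = -4 with multiplicity 3.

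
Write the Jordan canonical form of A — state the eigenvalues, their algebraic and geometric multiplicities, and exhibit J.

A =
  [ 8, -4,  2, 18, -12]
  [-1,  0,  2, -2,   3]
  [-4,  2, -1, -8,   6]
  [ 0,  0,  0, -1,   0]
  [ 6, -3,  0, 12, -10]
J_2(-1) ⊕ J_1(-1) ⊕ J_1(-1) ⊕ J_1(0)

The characteristic polynomial is
  det(x·I − A) = x^5 + 4*x^4 + 6*x^3 + 4*x^2 + x = x*(x + 1)^4

Eigenvalues and multiplicities (the geometric multiplicity of λ is n − rank(A − λI), which equals the number of Jordan blocks for λ):
  λ = -1: algebraic multiplicity = 4, geometric multiplicity = 3
  λ = 0: algebraic multiplicity = 1, geometric multiplicity = 1

Determining the block sizes for each eigenvalue:
  λ = -1: 3 blocks summing to 4 forces exactly one block of size 2 and the rest size 1 → block sizes [2, 1, 1]
  λ = 0: one block (gm = 1), so the single block has size am = 1 → block sizes [1]

Assembling the blocks gives a Jordan form
J =
  [-1,  1,  0,  0, 0]
  [ 0, -1,  0,  0, 0]
  [ 0,  0, -1,  0, 0]
  [ 0,  0,  0, -1, 0]
  [ 0,  0,  0,  0, 0]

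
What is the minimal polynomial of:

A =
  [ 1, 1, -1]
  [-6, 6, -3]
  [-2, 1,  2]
x^2 - 6*x + 9

The characteristic polynomial is χ_A(x) = (x - 3)^3, so the eigenvalues are known. The minimal polynomial is
  m_A(x) = Π_λ (x − λ)^{k_λ}
where k_λ is the size of the *largest* Jordan block for λ (equivalently, the smallest k with (A − λI)^k v = 0 for every generalised eigenvector v of λ).

  λ = 3: largest Jordan block has size 2, contributing (x − 3)^2

So m_A(x) = (x - 3)^2 = x^2 - 6*x + 9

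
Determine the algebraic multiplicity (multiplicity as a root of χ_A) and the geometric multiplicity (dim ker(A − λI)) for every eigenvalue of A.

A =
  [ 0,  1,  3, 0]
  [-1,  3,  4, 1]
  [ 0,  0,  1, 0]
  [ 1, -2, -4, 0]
λ = 1: alg = 4, geom = 2

Step 1 — factor the characteristic polynomial to read off the algebraic multiplicities:
  χ_A(x) = (x - 1)^4

Step 2 — compute geometric multiplicities via the rank-nullity identity g(λ) = n − rank(A − λI):
  rank(A − (1)·I) = 2, so dim ker(A − (1)·I) = n − 2 = 2

Summary:
  λ = 1: algebraic multiplicity = 4, geometric multiplicity = 2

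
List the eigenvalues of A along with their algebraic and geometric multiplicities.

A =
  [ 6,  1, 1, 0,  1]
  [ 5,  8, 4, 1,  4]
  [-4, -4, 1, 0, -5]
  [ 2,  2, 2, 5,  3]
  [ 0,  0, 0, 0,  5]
λ = 5: alg = 5, geom = 2

Step 1 — factor the characteristic polynomial to read off the algebraic multiplicities:
  χ_A(x) = (x - 5)^5

Step 2 — compute geometric multiplicities via the rank-nullity identity g(λ) = n − rank(A − λI):
  rank(A − (5)·I) = 3, so dim ker(A − (5)·I) = n − 3 = 2

Summary:
  λ = 5: algebraic multiplicity = 5, geometric multiplicity = 2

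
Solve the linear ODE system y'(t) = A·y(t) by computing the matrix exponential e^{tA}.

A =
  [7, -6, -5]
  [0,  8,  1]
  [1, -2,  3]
e^{tA} =
  [-2*t^2*exp(6*t) + t*exp(6*t) + exp(6*t), -4*t^2*exp(6*t) - 6*t*exp(6*t), 2*t^2*exp(6*t) - 5*t*exp(6*t)]
  [t^2*exp(6*t)/2, t^2*exp(6*t) + 2*t*exp(6*t) + exp(6*t), -t^2*exp(6*t)/2 + t*exp(6*t)]
  [-t^2*exp(6*t) + t*exp(6*t), -2*t^2*exp(6*t) - 2*t*exp(6*t), t^2*exp(6*t) - 3*t*exp(6*t) + exp(6*t)]

Strategy: write A = P · J · P⁻¹ where J is a Jordan canonical form, so e^{tA} = P · e^{tJ} · P⁻¹, and e^{tJ} can be computed block-by-block.

A has Jordan form
J =
  [6, 1, 0]
  [0, 6, 1]
  [0, 0, 6]
(up to reordering of blocks).

Per-block formulas:
  For a 3×3 Jordan block J_3(6): exp(t · J_3(6)) = e^(6t)·(I + t·N + (t^2/2)·N^2), where N is the 3×3 nilpotent shift.

After assembling e^{tJ} and conjugating by P, we get:

e^{tA} =
  [-2*t^2*exp(6*t) + t*exp(6*t) + exp(6*t), -4*t^2*exp(6*t) - 6*t*exp(6*t), 2*t^2*exp(6*t) - 5*t*exp(6*t)]
  [t^2*exp(6*t)/2, t^2*exp(6*t) + 2*t*exp(6*t) + exp(6*t), -t^2*exp(6*t)/2 + t*exp(6*t)]
  [-t^2*exp(6*t) + t*exp(6*t), -2*t^2*exp(6*t) - 2*t*exp(6*t), t^2*exp(6*t) - 3*t*exp(6*t) + exp(6*t)]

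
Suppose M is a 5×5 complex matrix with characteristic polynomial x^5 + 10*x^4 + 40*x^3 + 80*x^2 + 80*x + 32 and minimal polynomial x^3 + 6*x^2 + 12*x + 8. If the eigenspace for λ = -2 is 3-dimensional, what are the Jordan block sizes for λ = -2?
Block sizes for λ = -2: [3, 1, 1]

Step 1 — from the characteristic polynomial, algebraic multiplicity of λ = -2 is 5. From dim ker(M − (-2)·I) = 3, there are exactly 3 Jordan blocks for λ = -2.
Step 2 — from the minimal polynomial, the factor (x + 2)^3 tells us the largest block for λ = -2 has size 3.
Step 3 — with total size 5, 3 blocks, and largest block 3, the block sizes (in nonincreasing order) are [3, 1, 1].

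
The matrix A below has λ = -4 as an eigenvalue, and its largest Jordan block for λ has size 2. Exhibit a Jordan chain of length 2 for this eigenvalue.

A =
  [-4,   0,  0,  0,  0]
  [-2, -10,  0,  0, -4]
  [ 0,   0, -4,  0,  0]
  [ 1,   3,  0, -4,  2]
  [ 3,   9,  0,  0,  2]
A Jordan chain for λ = -4 of length 2:
v_1 = (0, -2, 0, 1, 3)ᵀ
v_2 = (1, 0, 0, 0, 0)ᵀ

Let N = A − (-4)·I. We want v_2 with N^2 v_2 = 0 but N^1 v_2 ≠ 0; then v_{j-1} := N · v_j for j = 2, …, 2.

Pick v_2 = (1, 0, 0, 0, 0)ᵀ.
Then v_1 = N · v_2 = (0, -2, 0, 1, 3)ᵀ.

Sanity check: (A − (-4)·I) v_1 = (0, 0, 0, 0, 0)ᵀ = 0. ✓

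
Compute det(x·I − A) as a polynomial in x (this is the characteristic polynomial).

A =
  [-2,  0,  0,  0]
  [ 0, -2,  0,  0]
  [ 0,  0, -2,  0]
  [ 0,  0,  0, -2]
x^4 + 8*x^3 + 24*x^2 + 32*x + 16

Expanding det(x·I − A) (e.g. by cofactor expansion or by noting that A is similar to its Jordan form J, which has the same characteristic polynomial as A) gives
  χ_A(x) = x^4 + 8*x^3 + 24*x^2 + 32*x + 16
which factors as (x + 2)^4. The eigenvalues (with algebraic multiplicities) are λ = -2 with multiplicity 4.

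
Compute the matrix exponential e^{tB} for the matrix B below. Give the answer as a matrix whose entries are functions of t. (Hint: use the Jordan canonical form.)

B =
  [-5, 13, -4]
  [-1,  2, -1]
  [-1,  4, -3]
e^{tB} =
  [-3*t*exp(-2*t) + exp(-2*t), -3*t^2*exp(-2*t)/2 + 13*t*exp(-2*t), 3*t^2*exp(-2*t)/2 - 4*t*exp(-2*t)]
  [-t*exp(-2*t), -t^2*exp(-2*t)/2 + 4*t*exp(-2*t) + exp(-2*t), t^2*exp(-2*t)/2 - t*exp(-2*t)]
  [-t*exp(-2*t), -t^2*exp(-2*t)/2 + 4*t*exp(-2*t), t^2*exp(-2*t)/2 - t*exp(-2*t) + exp(-2*t)]

Strategy: write B = P · J · P⁻¹ where J is a Jordan canonical form, so e^{tB} = P · e^{tJ} · P⁻¹, and e^{tJ} can be computed block-by-block.

B has Jordan form
J =
  [-2,  1,  0]
  [ 0, -2,  1]
  [ 0,  0, -2]
(up to reordering of blocks).

Per-block formulas:
  For a 3×3 Jordan block J_3(-2): exp(t · J_3(-2)) = e^(-2t)·(I + t·N + (t^2/2)·N^2), where N is the 3×3 nilpotent shift.

After assembling e^{tJ} and conjugating by P, we get:

e^{tB} =
  [-3*t*exp(-2*t) + exp(-2*t), -3*t^2*exp(-2*t)/2 + 13*t*exp(-2*t), 3*t^2*exp(-2*t)/2 - 4*t*exp(-2*t)]
  [-t*exp(-2*t), -t^2*exp(-2*t)/2 + 4*t*exp(-2*t) + exp(-2*t), t^2*exp(-2*t)/2 - t*exp(-2*t)]
  [-t*exp(-2*t), -t^2*exp(-2*t)/2 + 4*t*exp(-2*t), t^2*exp(-2*t)/2 - t*exp(-2*t) + exp(-2*t)]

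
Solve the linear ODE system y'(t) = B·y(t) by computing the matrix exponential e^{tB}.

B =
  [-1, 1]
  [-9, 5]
e^{tB} =
  [-3*t*exp(2*t) + exp(2*t), t*exp(2*t)]
  [-9*t*exp(2*t), 3*t*exp(2*t) + exp(2*t)]

Strategy: write B = P · J · P⁻¹ where J is a Jordan canonical form, so e^{tB} = P · e^{tJ} · P⁻¹, and e^{tJ} can be computed block-by-block.

B has Jordan form
J =
  [2, 1]
  [0, 2]
(up to reordering of blocks).

Per-block formulas:
  For a 2×2 Jordan block J_2(2): exp(t · J_2(2)) = e^(2t)·(I + t·N), where N is the 2×2 nilpotent shift.

After assembling e^{tJ} and conjugating by P, we get:

e^{tB} =
  [-3*t*exp(2*t) + exp(2*t), t*exp(2*t)]
  [-9*t*exp(2*t), 3*t*exp(2*t) + exp(2*t)]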